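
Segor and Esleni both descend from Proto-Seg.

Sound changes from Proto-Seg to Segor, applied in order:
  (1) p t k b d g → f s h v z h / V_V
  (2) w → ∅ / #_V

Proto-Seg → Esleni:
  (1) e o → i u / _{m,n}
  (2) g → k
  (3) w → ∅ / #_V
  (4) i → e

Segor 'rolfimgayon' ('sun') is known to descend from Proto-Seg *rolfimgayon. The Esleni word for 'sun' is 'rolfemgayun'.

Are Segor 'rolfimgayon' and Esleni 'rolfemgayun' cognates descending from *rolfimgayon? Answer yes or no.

Derive the expected Esleni reflex of *rolfimgayon:
Esleni: *rolfimgayon > rolfimgayun > rolfimkayun > rolfemkayun  (by pre-nasal raising, unconditioned shift, vowel merger)
The regular Esleni reflex would be 'rolfemkayun', but the attested form is 'rolfemgayun'. The correspondence is irregular, so they are not cognates (the Esleni form has a different source).

no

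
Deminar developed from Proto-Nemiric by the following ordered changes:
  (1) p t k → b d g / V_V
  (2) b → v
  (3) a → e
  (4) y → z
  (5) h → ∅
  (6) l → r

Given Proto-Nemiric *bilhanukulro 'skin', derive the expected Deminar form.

Deminar: *bilhanukulro
  bilhanukulro → bilhanugulro   [intervocalic voicing]
  bilhanugulro → vilhanugulro   [unconditioned shift]
  vilhanugulro → vilhenugulro   [vowel merger]
  vilhenugulro (rule 4 does not apply)
  vilhenugulro → vilenugulro   [h-loss]
  vilenugulro → virenugurro   [unconditioned shift]
  giving Deminar virenugurro.

virenugurro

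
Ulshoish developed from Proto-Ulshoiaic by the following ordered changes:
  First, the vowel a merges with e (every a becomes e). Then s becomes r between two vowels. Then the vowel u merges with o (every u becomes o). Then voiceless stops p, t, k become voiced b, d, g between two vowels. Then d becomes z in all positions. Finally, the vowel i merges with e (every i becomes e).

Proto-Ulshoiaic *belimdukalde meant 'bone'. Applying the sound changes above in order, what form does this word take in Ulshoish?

Ulshoish: start from *belimdukalde.
  rule 1 (vowel merger): belimdukalde → belimdukelde
  rule 2: no change — belimdukelde
  rule 3 (vowel merger): belimdukelde → belimdokelde
  rule 4 (intervocalic voicing): belimdokelde → belimdogelde
  rule 5 (unconditioned shift): belimdogelde → belimzogelze
  rule 6 (vowel merger): belimzogelze → belemzogelze
  ⇒ Ulshoish belemzogelze

belemzogelze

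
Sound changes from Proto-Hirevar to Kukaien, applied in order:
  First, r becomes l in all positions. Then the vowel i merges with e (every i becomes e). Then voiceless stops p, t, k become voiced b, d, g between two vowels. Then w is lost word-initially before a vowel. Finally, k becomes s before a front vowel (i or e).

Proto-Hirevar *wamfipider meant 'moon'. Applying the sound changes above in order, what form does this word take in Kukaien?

amfebedel

Kukaien: start from *wamfipider.
  rule 1 (unconditioned shift): wamfipider → wamfipidel
  rule 2 (vowel merger): wamfipidel → wamfepedel
  rule 3 (intervocalic voicing): wamfepedel → wamfebedel
  rule 4 (glide loss): wamfebedel → amfebedel
  rule 5: no change — amfebedel
  ⇒ Kukaien amfebedel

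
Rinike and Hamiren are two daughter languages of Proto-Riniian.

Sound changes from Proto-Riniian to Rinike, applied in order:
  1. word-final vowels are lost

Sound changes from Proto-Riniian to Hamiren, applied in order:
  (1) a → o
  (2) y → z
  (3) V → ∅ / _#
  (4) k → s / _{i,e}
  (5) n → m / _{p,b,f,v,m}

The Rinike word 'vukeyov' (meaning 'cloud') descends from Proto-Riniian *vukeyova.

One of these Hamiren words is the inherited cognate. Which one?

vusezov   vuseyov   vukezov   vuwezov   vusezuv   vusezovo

Hamiren: start from *vukeyova.
  rule 1 (vowel merger): vukeyova → vukeyovo
  rule 2 (unconditioned shift): vukeyovo → vukezovo
  rule 3 (apocope): vukezovo → vukezov
  rule 4 (palatalisation): vukezov → vusezov
  rule 5: no change — vusezov
  ⇒ Hamiren vusezov
The other candidates each miss or misapply at least one Hamiren change.

vusezov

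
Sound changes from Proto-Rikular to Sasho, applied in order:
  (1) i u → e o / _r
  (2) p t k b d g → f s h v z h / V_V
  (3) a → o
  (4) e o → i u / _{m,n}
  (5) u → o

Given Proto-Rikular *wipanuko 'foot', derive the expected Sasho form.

Sasho: *wipanuko > wifanuho > wifonuho > wifunuho > wifonoho  (by intervocalic lenition, vowel merger, pre-nasal raising, vowel merger)

wifonoho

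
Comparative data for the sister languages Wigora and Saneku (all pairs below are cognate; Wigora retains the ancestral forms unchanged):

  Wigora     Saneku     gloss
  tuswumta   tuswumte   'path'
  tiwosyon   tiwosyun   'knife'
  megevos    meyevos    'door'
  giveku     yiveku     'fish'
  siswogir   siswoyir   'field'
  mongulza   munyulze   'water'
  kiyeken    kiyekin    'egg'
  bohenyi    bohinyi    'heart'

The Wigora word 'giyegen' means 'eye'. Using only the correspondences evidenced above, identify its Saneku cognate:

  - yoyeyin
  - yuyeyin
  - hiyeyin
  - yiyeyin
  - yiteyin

giveku ~ yiveku — Wigora g corresponds to Saneku y word-initially before a front vowel.
megevos ~ meyevos — Wigora g corresponds to Saneku y between vowels (before a front vowel).
kiyeken ~ kiyekin, bohenyi ~ bohinyi — Wigora e corresponds to Saneku i after a consonant, before a nasal.
Applying these to Wigora 'giyegen':
  giyegen → yiyegen   (g→y word-initially before a front vowel)
  yiyegen → yiyeyen   (g→y between vowels (before a front vowel))
  yiyeyen → yiyeyin   (e→i after a consonant, before a nasal)
So the Saneku cognate is 'yiyeyin'.

yiyeyin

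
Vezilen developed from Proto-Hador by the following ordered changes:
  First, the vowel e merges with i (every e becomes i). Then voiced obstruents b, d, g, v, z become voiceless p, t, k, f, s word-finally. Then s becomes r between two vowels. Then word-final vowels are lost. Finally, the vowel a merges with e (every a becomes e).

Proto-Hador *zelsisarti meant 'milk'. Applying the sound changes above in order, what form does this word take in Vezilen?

Vezilen: start from *zelsisarti.
  rule 1 (vowel merger): zelsisarti → zilsisarti
  rule 2: no change — zilsisarti
  rule 3 (rhotacism): zilsisarti → zilsirarti
  rule 4 (apocope): zilsirarti → zilsirart
  rule 5 (vowel merger): zilsirart → zilsirert
  ⇒ Vezilen zilsirert

zilsirert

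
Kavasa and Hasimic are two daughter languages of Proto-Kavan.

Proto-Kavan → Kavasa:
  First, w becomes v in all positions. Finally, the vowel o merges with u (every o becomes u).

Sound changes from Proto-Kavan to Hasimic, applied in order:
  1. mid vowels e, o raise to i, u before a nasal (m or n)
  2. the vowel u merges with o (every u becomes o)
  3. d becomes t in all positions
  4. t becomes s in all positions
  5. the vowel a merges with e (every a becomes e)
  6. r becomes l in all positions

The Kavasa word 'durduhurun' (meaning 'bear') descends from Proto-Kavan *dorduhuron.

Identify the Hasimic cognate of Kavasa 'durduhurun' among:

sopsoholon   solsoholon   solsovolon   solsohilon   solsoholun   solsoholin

Hasimic: *dorduhuron
  dorduhuron → dorduhurun   [pre-nasal raising]
  dorduhurun → dordohoron   [vowel merger]
  dordohoron → tortohoron   [unconditioned shift]
  tortohoron → sorsohoron   [unconditioned shift]
  sorsohoron (rule 5 does not apply)
  sorsohoron → solsoholon   [unconditioned shift]
  giving Hasimic solsoholon.
Only 'solsoholon' matches the regular Hasimic development of *dorduhuron.

solsoholon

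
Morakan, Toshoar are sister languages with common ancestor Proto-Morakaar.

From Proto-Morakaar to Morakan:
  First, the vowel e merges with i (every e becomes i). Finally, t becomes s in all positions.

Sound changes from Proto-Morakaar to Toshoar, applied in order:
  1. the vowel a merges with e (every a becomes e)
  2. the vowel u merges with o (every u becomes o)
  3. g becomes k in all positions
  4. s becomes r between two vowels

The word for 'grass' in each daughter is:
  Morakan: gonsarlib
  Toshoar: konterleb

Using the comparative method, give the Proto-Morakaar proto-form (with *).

Position 1: Morakan has g, Toshoar has k. Morakan preserves g here (none of its changes turn any other segment into g), so the proto-segment is *g.
Position 4: Morakan has s, Toshoar has t. Toshoar preserves t here (none of its changes turn any other segment into t), so the proto-segment is *t.
Position 8: Morakan has i, Toshoar has e. Taking the neighbouring segments as reconstructed: Morakan i could go back to *e or *i; Toshoar e could go back to *a or *e — the one source consistent with every daughter is *e.
Continuing position by position gives *gontarleb; check it forward:
Morakan: start from *gontarleb.
  rule 1 (vowel merger): gontarleb → gontarlib
  rule 2 (unconditioned shift): gontarlib → gonsarlib
  ⇒ Morakan gonsarlib
Toshoar: *gontarleb > gonterleb > konterleb  (by vowel merger, unconditioned shift)
*gontarleb is the unique common source.

*gontarleb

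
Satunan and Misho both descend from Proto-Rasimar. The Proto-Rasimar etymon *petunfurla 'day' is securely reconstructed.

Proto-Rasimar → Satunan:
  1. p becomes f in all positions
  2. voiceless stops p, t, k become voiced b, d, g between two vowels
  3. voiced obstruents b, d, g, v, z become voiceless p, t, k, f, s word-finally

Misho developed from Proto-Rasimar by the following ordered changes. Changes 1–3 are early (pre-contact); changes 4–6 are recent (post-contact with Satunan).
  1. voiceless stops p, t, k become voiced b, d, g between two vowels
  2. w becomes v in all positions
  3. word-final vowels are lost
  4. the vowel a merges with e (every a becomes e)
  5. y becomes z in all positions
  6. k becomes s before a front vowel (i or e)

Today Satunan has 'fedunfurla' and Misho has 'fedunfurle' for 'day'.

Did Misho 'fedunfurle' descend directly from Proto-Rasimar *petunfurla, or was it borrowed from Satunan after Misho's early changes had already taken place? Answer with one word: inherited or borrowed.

borrowed

If inherited, *petunfurla would pass through all of Misho's changes:
Misho: start from *petunfurla.
  rule 1 (intervocalic voicing): petunfurla → pedunfurla
  rule 2: no change — pedunfurla
  rule 3 (apocope): pedunfurla → pedunfurl
  rule 4: no change — pedunfurl
  rule 5: no change — pedunfurl
  rule 6: no change — pedunfurl
  ⇒ Misho pedunfurl
If borrowed from Satunan 'fedunfurla' after the early changes, it would undergo only the recent ones:
  rule 4 (vowel merger): fedunfurla → fedunfurle
  rule 5 (unconditioned shift): no change (fedunfurle)
  rule 6 (palatalisation): no change (fedunfurle)
  ⇒ as a loan: fedunfurle
Misho 'fedunfurle' matches the loan outcome 'fedunfurle', not the inherited 'pedunfurl' — it skipped the early Misho changes, so it was borrowed from Satunan.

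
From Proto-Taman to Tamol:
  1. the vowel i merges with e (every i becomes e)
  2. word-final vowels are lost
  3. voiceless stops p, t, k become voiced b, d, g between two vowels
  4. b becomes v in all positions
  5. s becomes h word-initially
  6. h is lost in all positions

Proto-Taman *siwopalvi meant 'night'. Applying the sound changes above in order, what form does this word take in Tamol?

ewovalv

Tamol: *siwopalvi
  siwopalvi → sewopalve   [vowel merger]
  sewopalve → sewopalv   [apocope]
  sewopalv → sewobalv   [intervocalic voicing]
  sewobalv → sewovalv   [unconditioned shift]
  sewovalv → hewovalv   [debuccalisation]
  hewovalv → ewovalv   [h-loss]
  giving Tamol ewovalv.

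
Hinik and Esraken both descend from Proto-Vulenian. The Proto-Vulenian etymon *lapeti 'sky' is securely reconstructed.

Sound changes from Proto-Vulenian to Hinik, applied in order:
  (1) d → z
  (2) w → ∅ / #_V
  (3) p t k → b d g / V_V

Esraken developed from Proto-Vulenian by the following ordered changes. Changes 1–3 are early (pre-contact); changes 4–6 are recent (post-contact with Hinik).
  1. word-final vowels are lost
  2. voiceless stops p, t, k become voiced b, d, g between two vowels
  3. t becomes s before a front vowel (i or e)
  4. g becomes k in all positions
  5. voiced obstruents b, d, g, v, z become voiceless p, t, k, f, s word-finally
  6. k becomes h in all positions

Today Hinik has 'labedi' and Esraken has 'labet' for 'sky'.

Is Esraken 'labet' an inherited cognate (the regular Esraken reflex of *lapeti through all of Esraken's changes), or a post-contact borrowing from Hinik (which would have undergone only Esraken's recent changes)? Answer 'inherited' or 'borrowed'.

If inherited, *lapeti would pass through all of Esraken's changes:
Esraken: *lapeti
  lapeti → lapet   [apocope]
  lapet → labet   [intervocalic voicing]
  labet (rule 3 does not apply)
  labet (rule 4 does not apply)
  labet (rule 5 does not apply)
  labet (rule 6 does not apply)
  giving Esraken labet.
If borrowed from Hinik 'labedi' after the early changes, it would undergo only the recent ones:
  rule 4 (unconditioned shift): no change (labedi)
  rule 5 (final devoicing): no change (labedi)
  rule 6 (unconditioned shift): no change (labedi)
  ⇒ as a loan: labedi
Esraken 'labet' matches the inherited outcome exactly, so it is an inherited cognate, not a loan.

inherited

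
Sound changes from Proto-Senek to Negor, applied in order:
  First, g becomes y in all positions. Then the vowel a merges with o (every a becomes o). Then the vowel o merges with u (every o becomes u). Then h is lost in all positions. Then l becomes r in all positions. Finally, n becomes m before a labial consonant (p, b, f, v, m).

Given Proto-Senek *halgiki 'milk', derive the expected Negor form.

uryiki

Negor: *halgiki > halyiki > holyiki > hulyiki > ulyiki > uryiki  (by unconditioned shift, vowel merger, vowel merger, h-loss, unconditioned shift)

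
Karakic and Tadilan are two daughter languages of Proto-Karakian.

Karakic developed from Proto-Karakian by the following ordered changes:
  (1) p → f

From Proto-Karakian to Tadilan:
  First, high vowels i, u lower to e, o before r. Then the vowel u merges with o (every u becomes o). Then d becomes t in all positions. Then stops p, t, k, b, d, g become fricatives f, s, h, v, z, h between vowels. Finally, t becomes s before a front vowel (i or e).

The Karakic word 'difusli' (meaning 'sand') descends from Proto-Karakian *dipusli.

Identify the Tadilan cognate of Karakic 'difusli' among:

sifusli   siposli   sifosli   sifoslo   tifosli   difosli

Tadilan: start from *dipusli.
  rule 1: no change — dipusli
  rule 2 (vowel merger): dipusli → diposli
  rule 3 (unconditioned shift): diposli → tiposli
  rule 4 (intervocalic lenition): tiposli → tifosli
  rule 5 (palatalisation): tifosli → sifosli
  ⇒ Tadilan sifosli
The other candidates each miss or misapply at least one Tadilan change.

sifosli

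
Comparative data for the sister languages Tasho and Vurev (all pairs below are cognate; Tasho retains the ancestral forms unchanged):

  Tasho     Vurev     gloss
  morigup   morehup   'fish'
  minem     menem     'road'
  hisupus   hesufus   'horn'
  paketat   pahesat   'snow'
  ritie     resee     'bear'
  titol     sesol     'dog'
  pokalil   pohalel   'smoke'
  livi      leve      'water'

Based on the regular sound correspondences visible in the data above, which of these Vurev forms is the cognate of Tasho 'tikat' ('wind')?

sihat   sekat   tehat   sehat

sehat

titol ~ sesol — Tasho t corresponds to Vurev s word-initially before a front vowel.
morigup ~ morehup, hisupus ~ hesufus — Tasho i corresponds to Vurev e after a consonant, before a consonant other than r, m, n, p, b, f, v.
pokalil ~ pohalel — Tasho k corresponds to Vurev h between vowels (before a back vowel).
Applying these to Tasho 'tikat':
  tikat → sikat   (t→s word-initially before a front vowel)
  sikat → sekat   (i→e after a consonant, before a consonant other than r, m, n, p, b, f, v)
  sekat → sehat   (k→h between vowels (before a back vowel))
So the Vurev cognate is 'sehat'.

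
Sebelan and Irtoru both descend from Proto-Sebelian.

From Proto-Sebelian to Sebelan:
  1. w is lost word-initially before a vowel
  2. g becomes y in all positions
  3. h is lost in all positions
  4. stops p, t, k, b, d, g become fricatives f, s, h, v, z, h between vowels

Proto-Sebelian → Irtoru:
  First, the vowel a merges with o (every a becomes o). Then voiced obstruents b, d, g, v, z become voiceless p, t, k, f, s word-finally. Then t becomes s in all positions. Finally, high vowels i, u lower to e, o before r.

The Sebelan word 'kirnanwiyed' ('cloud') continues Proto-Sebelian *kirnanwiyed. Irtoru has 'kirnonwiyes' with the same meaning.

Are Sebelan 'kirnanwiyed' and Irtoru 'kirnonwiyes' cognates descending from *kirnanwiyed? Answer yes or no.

no

Derive the expected Irtoru reflex of *kirnanwiyed:
Irtoru: *kirnanwiyed
  kirnanwiyed → kirnonwiyed   [vowel merger]
  kirnonwiyed → kirnonwiyet   [final devoicing]
  kirnonwiyet → kirnonwiyes   [unconditioned shift]
  kirnonwiyes → kernonwiyes   [pre-rhotic lowering]
  giving Irtoru kernonwiyes.
The regular Irtoru reflex would be 'kernonwiyes', but the attested form is 'kirnonwiyes'. The correspondence is irregular, so they are not cognates (the Irtoru form has a different source).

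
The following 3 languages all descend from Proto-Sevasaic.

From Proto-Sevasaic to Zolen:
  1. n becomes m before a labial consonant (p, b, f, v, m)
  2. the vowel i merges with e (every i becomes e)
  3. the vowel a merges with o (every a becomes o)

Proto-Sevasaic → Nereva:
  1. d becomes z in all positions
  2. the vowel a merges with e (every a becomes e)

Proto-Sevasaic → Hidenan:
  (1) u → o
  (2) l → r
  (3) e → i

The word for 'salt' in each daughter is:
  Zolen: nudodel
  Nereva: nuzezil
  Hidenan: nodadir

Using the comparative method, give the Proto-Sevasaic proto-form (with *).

*nudadil

Position 5: Zolen has d, Nereva has z, Hidenan has d. Zolen preserves d here (none of its changes turn any other segment into d), so the proto-segment is *d.
Position 6: Zolen has e, Nereva has i, Hidenan has i. Nereva preserves i here (none of its changes turn any other segment into i), so the proto-segment is *i.
Position 3: Zolen has d, Nereva has z, Hidenan has d. Zolen preserves d here (none of its changes turn any other segment into d), so the proto-segment is *d.
This points to *nudadil. Verify forward in each daughter:
Zolen: *nudadil
  nudadil (rule 1 does not apply)
  nudadil → nudadel   [vowel merger]
  nudadel → nudodel   [vowel merger]
  giving Zolen nudodel.
Nereva: start from *nudadil.
  rule 1 (unconditioned shift): nudadil → nuzazil
  rule 2 (vowel merger): nuzazil → nuzezil
  ⇒ Nereva nuzezil
Hidenan: *nudadil > nodadil > nodadir  (by vowel merger, unconditioned shift)
No other proto-form is consistent with every reflex, so the reconstruction is *nudadil.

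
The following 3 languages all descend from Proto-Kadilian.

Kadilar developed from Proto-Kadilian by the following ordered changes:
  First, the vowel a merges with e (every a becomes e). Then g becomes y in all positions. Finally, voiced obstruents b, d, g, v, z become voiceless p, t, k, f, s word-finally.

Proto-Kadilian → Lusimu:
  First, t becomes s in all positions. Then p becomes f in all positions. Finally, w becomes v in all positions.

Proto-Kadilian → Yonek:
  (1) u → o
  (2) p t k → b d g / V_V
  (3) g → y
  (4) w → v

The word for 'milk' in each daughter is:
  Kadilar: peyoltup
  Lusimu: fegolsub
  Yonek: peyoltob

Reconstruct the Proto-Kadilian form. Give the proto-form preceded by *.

Position 7: Kadilar has u, Lusimu has u, Yonek has o. Kadilar preserves u here (none of its changes turn any other segment into u), so the proto-segment is *u.
Position 1: Kadilar has p, Lusimu has f, Yonek has p. Yonek preserves p here (none of its changes turn any other segment into p), so the proto-segment is *p.
Position 3: Kadilar has y, Lusimu has g, Yonek has y. Lusimu preserves g here (none of its changes turn any other segment into g), so the proto-segment is *g.
This points to *pegoltub. Verify forward in each daughter:
Kadilar: *pegoltub
  pegoltub (rule 1 does not apply)
  pegoltub → peyoltub   [unconditioned shift]
  peyoltub → peyoltup   [final devoicing]
  giving Kadilar peyoltup.
Lusimu: *pegoltub > pegolsub > fegolsub  (by unconditioned shift, unconditioned shift)
Yonek: *pegoltub
  pegoltub → pegoltob   [vowel merger]
  pegoltob (rule 2 does not apply)
  pegoltob → peyoltob   [unconditioned shift]
  peyoltob (rule 4 does not apply)
  giving Yonek peyoltob.
Only *pegoltub yields all of Kadilar peyoltup, Lusimu fegolsub, Yonek peyoltob.

*pegoltub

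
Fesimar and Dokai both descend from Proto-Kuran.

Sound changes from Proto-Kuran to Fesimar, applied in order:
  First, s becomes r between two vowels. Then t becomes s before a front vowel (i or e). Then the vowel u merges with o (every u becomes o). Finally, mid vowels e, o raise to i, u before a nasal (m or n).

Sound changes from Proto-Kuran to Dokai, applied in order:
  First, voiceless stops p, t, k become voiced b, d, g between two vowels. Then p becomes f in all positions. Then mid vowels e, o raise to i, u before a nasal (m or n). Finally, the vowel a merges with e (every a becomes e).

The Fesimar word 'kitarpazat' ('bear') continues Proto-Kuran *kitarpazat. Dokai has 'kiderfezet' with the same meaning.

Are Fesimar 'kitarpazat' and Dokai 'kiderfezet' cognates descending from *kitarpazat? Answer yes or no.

yes

Derive the expected Dokai reflex of *kitarpazat:
Dokai: start from *kitarpazat.
  rule 1 (intervocalic voicing): kitarpazat → kidarpazat
  rule 2 (unconditioned shift): kidarpazat → kidarfazat
  rule 3: no change — kidarfazat
  rule 4 (vowel merger): kidarfazat → kiderfezet
  ⇒ Dokai kiderfezet
Dokai 'kiderfezet' matches the regular reflex exactly, so the pair is cognate.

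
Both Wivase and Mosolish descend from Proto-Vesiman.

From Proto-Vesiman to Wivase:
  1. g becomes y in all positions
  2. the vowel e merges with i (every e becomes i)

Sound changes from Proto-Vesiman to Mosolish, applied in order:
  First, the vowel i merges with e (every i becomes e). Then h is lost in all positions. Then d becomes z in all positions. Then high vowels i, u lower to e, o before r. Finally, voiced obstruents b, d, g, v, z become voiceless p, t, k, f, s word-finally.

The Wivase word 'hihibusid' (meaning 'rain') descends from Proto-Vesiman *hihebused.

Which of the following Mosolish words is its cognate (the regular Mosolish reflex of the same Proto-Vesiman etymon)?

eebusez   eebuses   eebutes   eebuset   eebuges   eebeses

Mosolish: *hihebused
  hihebused → hehebused   [vowel merger]
  hehebused → eebused   [h-loss]
  eebused → eebusez   [unconditioned shift]
  eebusez (rule 4 does not apply)
  eebusez → eebuses   [final devoicing]
  giving Mosolish eebuses.

eebuses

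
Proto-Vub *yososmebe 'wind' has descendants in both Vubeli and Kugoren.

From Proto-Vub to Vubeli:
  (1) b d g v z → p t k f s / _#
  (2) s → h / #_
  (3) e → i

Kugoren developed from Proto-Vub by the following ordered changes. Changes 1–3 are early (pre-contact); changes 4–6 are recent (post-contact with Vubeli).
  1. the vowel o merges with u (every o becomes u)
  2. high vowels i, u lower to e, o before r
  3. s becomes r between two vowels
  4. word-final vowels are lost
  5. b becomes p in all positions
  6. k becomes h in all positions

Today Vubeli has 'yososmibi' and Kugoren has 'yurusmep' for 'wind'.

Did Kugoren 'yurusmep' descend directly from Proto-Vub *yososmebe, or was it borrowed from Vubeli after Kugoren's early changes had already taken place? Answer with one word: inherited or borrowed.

If inherited, *yososmebe would pass through all of Kugoren's changes:
Kugoren: start from *yososmebe.
  rule 1 (vowel merger): yososmebe → yususmebe
  rule 2: no change — yususmebe
  rule 3 (rhotacism): yususmebe → yurusmebe
  rule 4 (apocope): yurusmebe → yurusmeb
  rule 5 (unconditioned shift): yurusmeb → yurusmep
  rule 6: no change — yurusmep
  ⇒ Kugoren yurusmep
If borrowed from Vubeli 'yososmibi' after the early changes, it would undergo only the recent ones:
  rule 4 (apocope): yososmibi → yososmib
  rule 5 (unconditioned shift): yososmib → yososmip
  rule 6 (unconditioned shift): no change (yososmip)
  ⇒ as a loan: yososmip
Kugoren 'yurusmep' matches the inherited outcome exactly, so it is an inherited cognate, not a loan.

inherited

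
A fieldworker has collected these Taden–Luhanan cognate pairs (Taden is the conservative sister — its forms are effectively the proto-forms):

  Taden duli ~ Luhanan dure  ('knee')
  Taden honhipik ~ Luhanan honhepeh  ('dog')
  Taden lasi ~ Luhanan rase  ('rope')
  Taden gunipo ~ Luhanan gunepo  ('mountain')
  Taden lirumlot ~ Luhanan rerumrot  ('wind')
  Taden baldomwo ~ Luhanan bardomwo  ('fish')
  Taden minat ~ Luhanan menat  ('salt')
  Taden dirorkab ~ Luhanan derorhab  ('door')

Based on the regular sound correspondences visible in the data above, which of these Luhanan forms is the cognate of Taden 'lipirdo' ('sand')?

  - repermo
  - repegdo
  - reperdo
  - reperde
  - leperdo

lirumlot ~ rerumrot — Taden l corresponds to Luhanan r word-initially before a front vowel.
honhipik ~ honhepeh, gunipo ~ gunepo — Taden i corresponds to Luhanan e after a consonant, before a labial obstruent.
lirumlot ~ rerumrot, dirorkab ~ derorhab — Taden i corresponds to Luhanan e after a consonant, before r.
Applying these to Taden 'lipirdo':
  lipirdo → ripirdo   (l→r word-initially before a front vowel)
  ripirdo → repirdo   (i→e after a consonant, before a labial obstruent)
  repirdo → reperdo   (i→e after a consonant, before r)
So the Luhanan cognate is 'reperdo'.

reperdo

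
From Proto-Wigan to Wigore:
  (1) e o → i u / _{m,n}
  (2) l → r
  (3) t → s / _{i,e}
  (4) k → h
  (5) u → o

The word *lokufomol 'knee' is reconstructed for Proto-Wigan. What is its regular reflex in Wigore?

rohofomor

Wigore: *lokufomol
  lokufomol → lokufumol   [pre-nasal raising]
  lokufumol → rokufumor   [unconditioned shift]
  rokufumor (rule 3 does not apply)
  rokufumor → rohufumor   [unconditioned shift]
  rohufumor → rohofomor   [vowel merger]
  giving Wigore rohofomor.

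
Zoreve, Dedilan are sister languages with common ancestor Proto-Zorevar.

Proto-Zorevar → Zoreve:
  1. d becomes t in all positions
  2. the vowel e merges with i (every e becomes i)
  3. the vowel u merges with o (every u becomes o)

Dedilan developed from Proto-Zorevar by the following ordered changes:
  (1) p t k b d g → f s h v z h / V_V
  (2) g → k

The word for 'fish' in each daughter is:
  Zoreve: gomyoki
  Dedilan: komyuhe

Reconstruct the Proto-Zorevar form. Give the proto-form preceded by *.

*gomyuke

Position 7: Zoreve has i, Dedilan has e. Dedilan preserves e here (none of its changes turn any other segment into e), so the proto-segment is *e.
Position 1: Zoreve has g, Dedilan has k. Zoreve preserves g here (none of its changes turn any other segment into g), so the proto-segment is *g.
Continuing position by position gives *gomyuke; check it forward:
Zoreve: *gomyuke
  gomyuke (rule 1 does not apply)
  gomyuke → gomyuki   [vowel merger]
  gomyuki → gomyoki   [vowel merger]
  giving Zoreve gomyoki.
Dedilan: start from *gomyuke.
  rule 1 (intervocalic lenition): gomyuke → gomyuhe
  rule 2 (unconditioned shift): gomyuhe → komyuhe
  ⇒ Dedilan komyuhe
*gomyuke is the unique common source.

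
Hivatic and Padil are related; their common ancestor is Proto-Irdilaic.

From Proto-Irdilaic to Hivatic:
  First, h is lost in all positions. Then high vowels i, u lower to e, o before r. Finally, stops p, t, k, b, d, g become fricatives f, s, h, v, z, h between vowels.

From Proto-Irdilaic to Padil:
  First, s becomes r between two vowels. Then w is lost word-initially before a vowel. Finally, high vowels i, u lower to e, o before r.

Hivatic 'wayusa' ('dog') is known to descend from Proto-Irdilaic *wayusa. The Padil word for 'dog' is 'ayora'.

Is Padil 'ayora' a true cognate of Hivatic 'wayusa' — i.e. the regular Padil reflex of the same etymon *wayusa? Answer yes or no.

yes

Derive the expected Padil reflex of *wayusa:
Padil: *wayusa > wayura > ayura > ayora  (by rhotacism, glide loss, pre-rhotic lowering)
Padil 'ayora' matches the regular reflex exactly, so the pair is cognate.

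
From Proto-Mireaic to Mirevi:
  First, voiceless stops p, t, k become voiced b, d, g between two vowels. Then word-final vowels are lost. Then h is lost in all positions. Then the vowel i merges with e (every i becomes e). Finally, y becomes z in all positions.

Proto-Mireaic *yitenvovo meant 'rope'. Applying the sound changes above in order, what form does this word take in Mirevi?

zedenvov

Mirevi: *yitenvovo
  yitenvovo → yidenvovo   [intervocalic voicing]
  yidenvovo → yidenvov   [apocope]
  yidenvov (rule 3 does not apply)
  yidenvov → yedenvov   [vowel merger]
  yedenvov → zedenvov   [unconditioned shift]
  giving Mirevi zedenvov.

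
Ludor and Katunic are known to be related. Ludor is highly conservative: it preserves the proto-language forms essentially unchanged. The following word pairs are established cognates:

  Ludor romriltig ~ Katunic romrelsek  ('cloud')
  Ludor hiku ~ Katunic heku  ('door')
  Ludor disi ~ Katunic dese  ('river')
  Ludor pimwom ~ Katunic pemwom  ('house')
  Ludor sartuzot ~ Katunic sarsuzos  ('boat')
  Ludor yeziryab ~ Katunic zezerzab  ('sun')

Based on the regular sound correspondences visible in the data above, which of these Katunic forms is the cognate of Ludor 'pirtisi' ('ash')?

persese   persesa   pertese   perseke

yeziryab ~ zezerzab — Ludor i corresponds to Katunic e after a consonant, before r.
romriltig ~ romrelsek — Ludor t corresponds to Katunic s after a consonant, before a front vowel.
romriltig ~ romrelsek, hiku ~ heku — Ludor i corresponds to Katunic e after a consonant, before a consonant other than r, m, n, p, b, f, v.
disi ~ dese — Ludor i corresponds to Katunic e word-finally.
Applying these to Ludor 'pirtisi':
  pirtisi → pertisi   (i→e after a consonant, before r)
  pertisi → persisi   (t→s after a consonant, before a front vowel)
  persisi → persesi   (i→e after a consonant, before a consonant other than r, m, n, p, b, f, v)
  persesi → persese   (i→e word-finally)
So the Katunic cognate is 'persese'.

persese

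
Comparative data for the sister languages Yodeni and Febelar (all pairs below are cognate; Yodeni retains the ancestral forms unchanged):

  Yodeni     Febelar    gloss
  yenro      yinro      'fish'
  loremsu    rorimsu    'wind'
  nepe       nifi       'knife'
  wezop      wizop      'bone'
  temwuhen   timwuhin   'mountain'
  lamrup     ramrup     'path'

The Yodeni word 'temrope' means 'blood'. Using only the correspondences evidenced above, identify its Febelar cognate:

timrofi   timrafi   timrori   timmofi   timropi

timrofi

loremsu ~ rorimsu, temwuhen ~ timwuhin — Yodeni e corresponds to Febelar i after a consonant, before a nasal.
nepe ~ nifi — Yodeni p corresponds to Febelar f between vowels (before a front vowel).
nepe ~ nifi — Yodeni e corresponds to Febelar i word-finally.
Applying these to Yodeni 'temrope':
  temrope → timrope   (e→i after a consonant, before a nasal)
  timrope → timrofe   (p→f between vowels (before a front vowel))
  timrofe → timrofi   (e→i word-finally)
So the Febelar cognate is 'timrofi'.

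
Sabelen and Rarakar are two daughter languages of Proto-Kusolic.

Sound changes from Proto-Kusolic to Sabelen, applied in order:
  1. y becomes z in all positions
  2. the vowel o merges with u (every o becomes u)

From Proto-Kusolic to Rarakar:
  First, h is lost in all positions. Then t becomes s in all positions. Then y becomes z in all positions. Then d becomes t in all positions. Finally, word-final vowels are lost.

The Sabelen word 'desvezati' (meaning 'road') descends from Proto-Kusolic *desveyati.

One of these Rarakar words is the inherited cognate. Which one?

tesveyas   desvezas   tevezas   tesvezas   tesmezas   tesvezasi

tesvezas

Rarakar: *desveyati > desveyasi > desvezasi > tesvezasi > tesvezas  (by unconditioned shift, unconditioned shift, unconditioned shift, apocope)
Only 'tesvezas' matches the regular Rarakar development of *desveyati.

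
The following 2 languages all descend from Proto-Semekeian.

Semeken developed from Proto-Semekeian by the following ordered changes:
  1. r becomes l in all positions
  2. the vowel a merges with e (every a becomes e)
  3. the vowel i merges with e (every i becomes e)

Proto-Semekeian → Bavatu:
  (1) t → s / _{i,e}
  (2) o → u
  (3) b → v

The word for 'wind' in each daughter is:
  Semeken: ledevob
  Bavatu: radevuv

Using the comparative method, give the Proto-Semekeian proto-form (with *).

*radevob

Position 1: Semeken has l, Bavatu has r. Bavatu preserves r here (none of its changes turn any other segment into r), so the proto-segment is *r.
Position 2: Semeken has e, Bavatu has a. Bavatu preserves a here (none of its changes turn any other segment into a), so the proto-segment is *a.
Position 7: Semeken has b, Bavatu has v. Semeken preserves b here (none of its changes turn any other segment into b), so the proto-segment is *b.
This points to *radevob. Verify forward in each daughter:
Semeken: *radevob
  radevob → ladevob   [unconditioned shift]
  ladevob → ledevob   [vowel merger]
  ledevob (rule 3 does not apply)
  giving Semeken ledevob.
Bavatu: *radevob > radevub > radevuv  (by vowel merger, unconditioned shift)
Only *radevob yields all of Semeken ledevob, Bavatu radevuv.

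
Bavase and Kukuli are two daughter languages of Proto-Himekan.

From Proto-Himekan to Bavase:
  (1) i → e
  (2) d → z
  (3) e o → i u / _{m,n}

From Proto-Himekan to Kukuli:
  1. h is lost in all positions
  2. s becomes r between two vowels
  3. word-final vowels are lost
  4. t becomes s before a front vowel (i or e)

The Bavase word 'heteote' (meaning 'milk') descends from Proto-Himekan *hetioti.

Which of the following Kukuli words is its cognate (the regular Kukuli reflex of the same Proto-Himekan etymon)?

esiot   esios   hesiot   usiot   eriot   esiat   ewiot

Kukuli: start from *hetioti.
  rule 1 (h-loss): hetioti → etioti
  rule 2: no change — etioti
  rule 3 (apocope): etioti → etiot
  rule 4 (palatalisation): etiot → esiot
  ⇒ Kukuli esiot
The other candidates each miss or misapply at least one Kukuli change.

esiot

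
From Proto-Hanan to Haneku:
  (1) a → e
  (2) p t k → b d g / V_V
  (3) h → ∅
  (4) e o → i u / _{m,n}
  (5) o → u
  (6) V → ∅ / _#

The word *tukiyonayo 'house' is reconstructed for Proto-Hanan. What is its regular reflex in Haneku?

tugiyuney

Haneku: start from *tukiyonayo.
  rule 1 (vowel merger): tukiyonayo → tukiyoneyo
  rule 2 (intervocalic voicing): tukiyoneyo → tugiyoneyo
  rule 3: no change — tugiyoneyo
  rule 4 (pre-nasal raising): tugiyoneyo → tugiyuneyo
  rule 5 (vowel merger): tugiyuneyo → tugiyuneyu
  rule 6 (apocope): tugiyuneyu → tugiyuney
  ⇒ Haneku tugiyuney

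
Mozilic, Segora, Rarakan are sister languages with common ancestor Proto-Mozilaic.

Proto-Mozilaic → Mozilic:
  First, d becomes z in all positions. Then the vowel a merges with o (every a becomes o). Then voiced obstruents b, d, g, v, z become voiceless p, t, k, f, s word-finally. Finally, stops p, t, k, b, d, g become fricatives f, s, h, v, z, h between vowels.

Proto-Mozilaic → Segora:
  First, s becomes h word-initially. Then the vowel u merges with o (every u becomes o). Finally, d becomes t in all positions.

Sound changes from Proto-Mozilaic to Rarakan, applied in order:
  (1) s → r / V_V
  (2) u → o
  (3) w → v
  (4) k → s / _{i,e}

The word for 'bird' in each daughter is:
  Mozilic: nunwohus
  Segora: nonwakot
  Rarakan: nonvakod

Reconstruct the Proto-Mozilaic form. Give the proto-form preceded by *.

*nunwakud

Position 6: Mozilic has h, Segora has k, Rarakan has k. Segora preserves k here (none of its changes turn any other segment into k), so the proto-segment is *k.
Position 8: Mozilic has s, Segora has t, Rarakan has d. Rarakan preserves d here (none of its changes turn any other segment into d), so the proto-segment is *d.
Continuing position by position gives *nunwakud; check it forward:
Mozilic: *nunwakud
  nunwakud → nunwakuz   [unconditioned shift]
  nunwakuz → nunwokuz   [vowel merger]
  nunwokuz → nunwokus   [final devoicing]
  nunwokus → nunwohus   [intervocalic lenition]
  giving Mozilic nunwohus.
Segora: *nunwakud > nonwakod > nonwakot  (by vowel merger, unconditioned shift)
Rarakan: start from *nunwakud.
  rule 1: no change — nunwakud
  rule 2 (vowel merger): nunwakud → nonwakod
  rule 3 (unconditioned shift): nonwakod → nonvakod
  rule 4: no change — nonvakod
  ⇒ Rarakan nonvakod
*nunwakud is the unique common source.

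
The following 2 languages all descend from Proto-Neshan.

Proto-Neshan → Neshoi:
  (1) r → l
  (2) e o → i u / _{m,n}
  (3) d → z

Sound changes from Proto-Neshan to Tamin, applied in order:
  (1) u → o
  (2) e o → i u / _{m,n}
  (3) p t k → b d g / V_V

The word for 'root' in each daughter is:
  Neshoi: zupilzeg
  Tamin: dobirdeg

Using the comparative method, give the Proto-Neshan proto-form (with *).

*dupirdeg

Position 1: Neshoi has z, Tamin has d. Taking the neighbouring segments as reconstructed: Neshoi z could go back to *d or *z; Tamin d can only go back to *d — the one source consistent with every daughter is *d.
Position 3: Neshoi has p, Tamin has b. Neshoi preserves p here (none of its changes turn any other segment into p), so the proto-segment is *p.
Position 5: Neshoi has l, Tamin has r. Tamin preserves r here (none of its changes turn any other segment into r), so the proto-segment is *r.
Continuing position by position gives *dupirdeg; check it forward:
Neshoi: start from *dupirdeg.
  rule 1 (unconditioned shift): dupirdeg → dupildeg
  rule 2: no change — dupildeg
  rule 3 (unconditioned shift): dupildeg → zupilzeg
  ⇒ Neshoi zupilzeg
Tamin: *dupirdeg
  dupirdeg → dopirdeg   [vowel merger]
  dopirdeg (rule 2 does not apply)
  dopirdeg → dobirdeg   [intervocalic voicing]
  giving Tamin dobirdeg.
*dupirdeg is the unique common source.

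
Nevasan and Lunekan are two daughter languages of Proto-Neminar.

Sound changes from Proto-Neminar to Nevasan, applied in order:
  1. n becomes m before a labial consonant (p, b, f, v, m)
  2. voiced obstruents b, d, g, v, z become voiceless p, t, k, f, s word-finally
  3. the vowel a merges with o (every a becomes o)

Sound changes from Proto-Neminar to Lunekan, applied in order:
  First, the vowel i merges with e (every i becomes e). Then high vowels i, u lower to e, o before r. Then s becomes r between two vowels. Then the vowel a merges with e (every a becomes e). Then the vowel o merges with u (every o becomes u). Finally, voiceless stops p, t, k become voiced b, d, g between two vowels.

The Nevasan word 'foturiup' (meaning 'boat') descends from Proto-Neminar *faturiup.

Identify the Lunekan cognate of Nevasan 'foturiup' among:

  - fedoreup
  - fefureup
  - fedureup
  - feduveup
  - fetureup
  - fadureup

fedureup

Lunekan: *faturiup > fatureup > fatoreup > fetoreup > fetureup > fedureup  (by vowel merger, pre-rhotic lowering, vowel merger, vowel merger, intervocalic voicing)
The other candidates each miss or misapply at least one Lunekan change.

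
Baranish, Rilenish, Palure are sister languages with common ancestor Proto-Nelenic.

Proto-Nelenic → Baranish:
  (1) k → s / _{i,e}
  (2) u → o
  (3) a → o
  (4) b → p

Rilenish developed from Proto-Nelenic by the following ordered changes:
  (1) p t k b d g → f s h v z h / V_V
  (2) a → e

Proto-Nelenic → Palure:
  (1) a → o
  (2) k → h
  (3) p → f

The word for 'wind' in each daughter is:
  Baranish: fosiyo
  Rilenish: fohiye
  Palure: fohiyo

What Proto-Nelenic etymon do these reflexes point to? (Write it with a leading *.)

Position 3: Baranish has s, Rilenish has h, Palure has h. Taking the neighbouring segments as reconstructed: Baranish s could go back to *k or *s; Rilenish h could go back to *k or *g or *h; Palure h could go back to *k or *h — the one source consistent with every daughter is *k.
Position 6: Baranish has o, Rilenish has e, Palure has o. Taking the neighbouring segments as reconstructed: Baranish o could go back to *a or *o or *u; Rilenish e could go back to *a or *e; Palure o could go back to *a or *o — the one source consistent with every daughter is *a.
This points to *fokiya. Verify forward in each daughter:
Baranish: *fokiya
  fokiya → fosiya   [palatalisation]
  fosiya (rule 2 does not apply)
  fosiya → fosiyo   [vowel merger]
  fosiyo (rule 4 does not apply)
  giving Baranish fosiyo.
Rilenish: start from *fokiya.
  rule 1 (intervocalic lenition): fokiya → fohiya
  rule 2 (vowel merger): fohiya → fohiye
  ⇒ Rilenish fohiye
Palure: *fokiya
  fokiya → fokiyo   [vowel merger]
  fokiyo → fohiyo   [unconditioned shift]
  fohiyo (rule 3 does not apply)
  giving Palure fohiyo.
Only *fokiya yields all of Baranish fosiyo, Rilenish fohiye, Palure fohiyo.

*fokiya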